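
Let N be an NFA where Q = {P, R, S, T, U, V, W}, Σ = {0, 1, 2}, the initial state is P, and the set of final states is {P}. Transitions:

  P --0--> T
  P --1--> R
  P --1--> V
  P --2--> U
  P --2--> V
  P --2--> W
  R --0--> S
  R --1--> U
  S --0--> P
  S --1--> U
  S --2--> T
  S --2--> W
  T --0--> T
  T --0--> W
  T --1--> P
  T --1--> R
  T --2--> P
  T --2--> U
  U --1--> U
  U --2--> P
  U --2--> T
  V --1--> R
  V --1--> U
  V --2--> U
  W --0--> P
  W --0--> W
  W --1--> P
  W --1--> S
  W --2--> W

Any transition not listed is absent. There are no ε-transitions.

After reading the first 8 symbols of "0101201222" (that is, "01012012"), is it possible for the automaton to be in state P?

Start in {P}.
Read '0': P→{T}; now {T}.
Read '1': T→{P, R}; now {P, R}.
Read '0': P→{T}, R→{S}; now {S, T}.
Read '1': S→{U}, T→{P, R}; now {P, R, U}.
Read '2': P→{U, V, W}, R→∅, U→{P, T}; now {P, T, U, V, W}.
Read '0': P→{T}, T→{T, W}, U→∅, V→∅, W→{P, W}; now {P, T, W}.
Read '1': P→{R, V}, T→{P, R}, W→{P, S}; now {P, R, S, V}.
Read '2': P→{U, V, W}, R→∅, S→{T, W}, V→{U}; now {T, U, V, W}.
State P is not in {T, U, V, W}.

No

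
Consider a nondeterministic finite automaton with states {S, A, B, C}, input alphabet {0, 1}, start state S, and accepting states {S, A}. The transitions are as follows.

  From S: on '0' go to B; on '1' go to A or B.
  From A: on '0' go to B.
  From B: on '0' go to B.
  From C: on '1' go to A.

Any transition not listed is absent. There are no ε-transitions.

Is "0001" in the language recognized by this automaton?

Start in {S}.
Read '0': {S} → {B}.
Read '0': {B} → {B}.
Read '0': {B} → {B}.
Read '1': {B} → ∅.
The final set ∅ contains no accepting state.

No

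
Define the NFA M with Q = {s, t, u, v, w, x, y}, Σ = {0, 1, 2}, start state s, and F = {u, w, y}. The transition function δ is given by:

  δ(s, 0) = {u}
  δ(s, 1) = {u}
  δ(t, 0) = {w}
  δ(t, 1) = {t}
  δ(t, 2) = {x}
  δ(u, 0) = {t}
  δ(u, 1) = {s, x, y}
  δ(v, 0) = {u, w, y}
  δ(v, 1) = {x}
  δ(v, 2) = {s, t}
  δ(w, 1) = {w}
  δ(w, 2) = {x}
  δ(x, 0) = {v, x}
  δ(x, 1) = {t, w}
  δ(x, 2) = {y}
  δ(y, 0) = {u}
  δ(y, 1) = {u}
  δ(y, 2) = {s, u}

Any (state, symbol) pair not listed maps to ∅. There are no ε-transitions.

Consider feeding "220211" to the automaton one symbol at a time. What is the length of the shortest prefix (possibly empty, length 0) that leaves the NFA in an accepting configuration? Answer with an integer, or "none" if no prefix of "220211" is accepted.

Start in {s}.
Read '2': s→∅; now ∅.
The set is empty and remains empty for the remaining 5 symbols.
No reachable set along the way intersects F.

none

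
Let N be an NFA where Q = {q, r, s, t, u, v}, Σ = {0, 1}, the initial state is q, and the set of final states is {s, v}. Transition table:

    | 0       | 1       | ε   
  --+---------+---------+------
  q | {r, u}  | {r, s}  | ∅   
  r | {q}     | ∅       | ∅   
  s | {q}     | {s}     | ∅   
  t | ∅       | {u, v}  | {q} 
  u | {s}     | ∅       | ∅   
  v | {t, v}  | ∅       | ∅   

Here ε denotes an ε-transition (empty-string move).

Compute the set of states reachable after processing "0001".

Start in {q}.
Read '0': q→{r, u}; now {r, u}.
Read '0': r→{q}, u→{s}; now {q, s}.
Read '0': q→{r, u}, s→{q}; now {q, r, u}.
Read '1': q→{r, s}, r→∅, u→∅; now {r, s}.

{r, s}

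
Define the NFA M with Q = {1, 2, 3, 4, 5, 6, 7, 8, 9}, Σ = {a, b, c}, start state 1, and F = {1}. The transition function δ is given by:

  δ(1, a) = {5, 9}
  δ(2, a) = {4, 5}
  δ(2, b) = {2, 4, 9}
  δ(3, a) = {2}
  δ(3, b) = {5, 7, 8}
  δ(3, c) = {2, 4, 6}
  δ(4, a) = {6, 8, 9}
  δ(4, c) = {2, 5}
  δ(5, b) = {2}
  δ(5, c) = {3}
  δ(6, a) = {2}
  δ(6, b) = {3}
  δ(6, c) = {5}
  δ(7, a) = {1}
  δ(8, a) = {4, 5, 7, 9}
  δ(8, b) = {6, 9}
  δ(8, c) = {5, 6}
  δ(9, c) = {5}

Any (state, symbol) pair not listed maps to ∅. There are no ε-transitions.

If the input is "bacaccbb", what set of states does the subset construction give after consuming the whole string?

∅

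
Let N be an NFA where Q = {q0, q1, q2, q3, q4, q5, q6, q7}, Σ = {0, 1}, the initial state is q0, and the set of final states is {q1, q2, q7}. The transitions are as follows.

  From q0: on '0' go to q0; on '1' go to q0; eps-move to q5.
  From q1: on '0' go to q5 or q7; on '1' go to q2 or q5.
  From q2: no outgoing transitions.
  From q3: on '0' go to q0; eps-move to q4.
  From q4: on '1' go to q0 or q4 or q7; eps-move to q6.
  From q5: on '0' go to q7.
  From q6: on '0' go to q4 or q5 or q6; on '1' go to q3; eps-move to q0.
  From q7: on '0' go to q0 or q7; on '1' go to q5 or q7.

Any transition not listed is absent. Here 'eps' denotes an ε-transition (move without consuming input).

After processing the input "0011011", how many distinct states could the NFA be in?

3

Start: ε-closure({q0}) = {q0, q5}.
Read '0': q0→{q0}, q5→{q7}; union {q0, q7}; ε-closure = {q0, q5, q7}.
Read '0': q0→{q0}, q5→{q7}, q7→{q0, q7}; union {q0, q7}; ε-closure = {q0, q5, q7}.
Read '1': q0→{q0}, q5→∅, q7→{q5, q7}; now {q0, q5, q7}.
Read '1': q0→{q0}, q5→∅, q7→{q5, q7}; now {q0, q5, q7}.
Read '0': q0→{q0}, q5→{q7}, q7→{q0, q7}; union {q0, q7}; ε-closure = {q0, q5, q7}.
Read '1': q0→{q0}, q5→∅, q7→{q5, q7}; now {q0, q5, q7}.
Read '1': q0→{q0}, q5→∅, q7→{q5, q7}; now {q0, q5, q7}.
That set has 3 states.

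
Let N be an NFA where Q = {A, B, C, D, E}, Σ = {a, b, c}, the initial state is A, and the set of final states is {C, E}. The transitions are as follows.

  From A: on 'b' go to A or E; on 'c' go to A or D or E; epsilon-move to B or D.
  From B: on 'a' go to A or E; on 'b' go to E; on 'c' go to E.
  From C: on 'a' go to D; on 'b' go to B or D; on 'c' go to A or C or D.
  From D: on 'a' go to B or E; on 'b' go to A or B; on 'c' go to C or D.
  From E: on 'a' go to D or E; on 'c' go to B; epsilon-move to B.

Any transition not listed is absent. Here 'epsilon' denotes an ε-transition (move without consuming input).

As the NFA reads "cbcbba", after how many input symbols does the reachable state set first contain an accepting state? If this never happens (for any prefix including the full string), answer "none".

1

Start: ε-closure({A}) = {A, B, D}.
Read 'c': {A, B, D} → {A, B, C, D, E}.
None of the earlier sets intersect F, but {A, B, C, D, E} does.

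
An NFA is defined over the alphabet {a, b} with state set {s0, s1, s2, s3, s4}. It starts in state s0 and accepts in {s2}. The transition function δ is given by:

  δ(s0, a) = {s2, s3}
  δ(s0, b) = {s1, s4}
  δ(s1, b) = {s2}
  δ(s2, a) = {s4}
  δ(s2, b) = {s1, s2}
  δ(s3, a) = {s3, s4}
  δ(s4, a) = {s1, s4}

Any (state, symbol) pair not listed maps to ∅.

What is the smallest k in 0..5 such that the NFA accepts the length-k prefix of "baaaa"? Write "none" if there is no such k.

none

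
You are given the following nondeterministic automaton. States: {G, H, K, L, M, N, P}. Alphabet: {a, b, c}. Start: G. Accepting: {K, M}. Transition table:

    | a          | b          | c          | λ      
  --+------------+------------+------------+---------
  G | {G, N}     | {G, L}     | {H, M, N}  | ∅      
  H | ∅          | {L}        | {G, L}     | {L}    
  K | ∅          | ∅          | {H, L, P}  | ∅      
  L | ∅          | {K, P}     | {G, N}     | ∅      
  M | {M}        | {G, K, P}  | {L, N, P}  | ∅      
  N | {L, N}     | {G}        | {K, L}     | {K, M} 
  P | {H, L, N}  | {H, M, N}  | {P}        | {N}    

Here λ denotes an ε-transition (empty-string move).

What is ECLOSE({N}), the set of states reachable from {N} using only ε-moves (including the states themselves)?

{K, M, N}

Begin with {N}.
ε-move N → K; add K.
ε-move N → M; add M.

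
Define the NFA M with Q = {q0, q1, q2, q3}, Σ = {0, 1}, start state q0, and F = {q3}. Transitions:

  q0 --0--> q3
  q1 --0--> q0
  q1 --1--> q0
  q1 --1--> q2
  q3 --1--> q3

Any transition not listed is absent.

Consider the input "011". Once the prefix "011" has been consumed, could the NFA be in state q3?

Yes

Start in {q0}.
Read '0': {q0} → {q3}.
Read '1': {q3} → {q3}.
Read '1': {q3} → {q3}.
State q3 is in {q3}.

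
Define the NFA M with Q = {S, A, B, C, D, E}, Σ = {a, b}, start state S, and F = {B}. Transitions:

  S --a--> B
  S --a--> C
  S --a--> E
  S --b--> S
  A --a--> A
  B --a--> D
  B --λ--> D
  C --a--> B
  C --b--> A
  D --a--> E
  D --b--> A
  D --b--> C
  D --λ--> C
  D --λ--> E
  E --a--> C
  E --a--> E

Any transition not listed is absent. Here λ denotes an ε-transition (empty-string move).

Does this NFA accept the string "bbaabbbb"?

Start in {S}.
Read 'b': {S} → {S}.
Read 'b': {S} → {S}.
Read 'a': {S} → {B, C, D, E}.
Read 'a': {B, C, D, E} → {B, C, D, E}.
Read 'b': {B, C, D, E} → {A, C}.
Read 'b': {A, C} → {A}.
Read 'b': {A} → ∅.
The set is empty and remains empty for the remaining 1 symbol.
The final set ∅ contains no accepting state.

No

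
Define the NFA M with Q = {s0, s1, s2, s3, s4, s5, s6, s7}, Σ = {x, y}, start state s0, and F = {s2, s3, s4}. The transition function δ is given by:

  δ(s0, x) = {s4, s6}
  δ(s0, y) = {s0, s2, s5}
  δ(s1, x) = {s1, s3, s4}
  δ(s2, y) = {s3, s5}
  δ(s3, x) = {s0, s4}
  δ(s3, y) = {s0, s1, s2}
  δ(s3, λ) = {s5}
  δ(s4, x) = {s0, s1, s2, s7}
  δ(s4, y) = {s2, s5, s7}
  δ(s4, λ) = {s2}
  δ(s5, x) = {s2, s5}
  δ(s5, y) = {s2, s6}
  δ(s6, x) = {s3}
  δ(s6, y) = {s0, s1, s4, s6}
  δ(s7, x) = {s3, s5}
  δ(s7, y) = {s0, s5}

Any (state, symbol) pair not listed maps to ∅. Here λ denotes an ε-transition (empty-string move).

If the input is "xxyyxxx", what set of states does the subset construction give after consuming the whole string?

{s0, s1, s2, s3, s4, s5, s6, s7}

Start in {s0}.
Read 'x': s0→{s4, s6}; union {s4, s6}; ε-closure = {s2, s4, s6}.
Read 'x': s2→∅, s4→{s0, s1, s2, s7}, s6→{s3}; union {s0, s1, s2, s3, s7}; ε-closure = {s0, s1, s2, s3, s5, s7}.
Read 'y': s0→{s0, s2, s5}, s1→∅, s2→{s3, s5}, s3→{s0, s1, s2}, s5→{s2, s6}, s7→{s0, s5}; now {s0, s1, s2, s3, s5, s6}.
Read 'y': s0→{s0, s2, s5}, s1→∅, s2→{s3, s5}, s3→{s0, s1, s2}, s5→{s2, s6}, s6→{s0, s1, s4, s6}; now {s0, s1, s2, s3, s4, s5, s6}.
Read 'x': s0→{s4, s6}, s1→{s1, s3, s4}, s2→∅, s3→{s0, s4}, s4→{s0, s1, s2, s7}, s5→{s2, s5}, s6→{s3}; now {s0, s1, s2, s3, s4, s5, s6, s7}.
Read 'x': s0→{s4, s6}, s1→{s1, s3, s4}, s2→∅, s3→{s0, s4}, s4→{s0, s1, s2, s7}, s5→{s2, s5}, s6→{s3}, s7→{s3, s5}; now {s0, s1, s2, s3, s4, s5, s6, s7}.
Read 'x': s0→{s4, s6}, s1→{s1, s3, s4}, s2→∅, s3→{s0, s4}, s4→{s0, s1, s2, s7}, s5→{s2, s5}, s6→{s3}, s7→{s3, s5}; now {s0, s1, s2, s3, s4, s5, s6, s7}.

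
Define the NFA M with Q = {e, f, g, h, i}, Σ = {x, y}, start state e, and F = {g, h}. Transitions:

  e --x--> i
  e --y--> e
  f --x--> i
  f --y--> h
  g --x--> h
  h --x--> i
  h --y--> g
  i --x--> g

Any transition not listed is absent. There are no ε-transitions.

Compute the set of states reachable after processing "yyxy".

∅

Start in {e}.
Read 'y': e→{e}; now {e}.
Read 'y': e→{e}; now {e}.
Read 'x': e→{i}; now {i}.
Read 'y': i→∅; now ∅.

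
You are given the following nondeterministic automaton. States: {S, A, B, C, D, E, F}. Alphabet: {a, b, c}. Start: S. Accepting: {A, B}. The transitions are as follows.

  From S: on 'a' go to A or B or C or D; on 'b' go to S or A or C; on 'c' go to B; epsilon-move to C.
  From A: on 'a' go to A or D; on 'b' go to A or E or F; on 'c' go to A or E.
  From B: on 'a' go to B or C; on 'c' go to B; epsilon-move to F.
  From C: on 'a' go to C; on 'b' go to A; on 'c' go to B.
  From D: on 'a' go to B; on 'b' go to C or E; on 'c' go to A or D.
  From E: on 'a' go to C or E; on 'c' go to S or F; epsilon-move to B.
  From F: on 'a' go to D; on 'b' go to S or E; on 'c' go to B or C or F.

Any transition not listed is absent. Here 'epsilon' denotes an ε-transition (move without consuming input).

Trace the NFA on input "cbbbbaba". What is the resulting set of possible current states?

Start: ε-closure({S}) = {S, C}.
Read 'c': S→{B}, C→{B}; union {B}; ε-closure = {B, F}.
Read 'b': B→∅, F→{S, E}; union {S, E}; ε-closure = {S, B, C, E, F}.
Read 'b': S→{S, A, C}, B→∅, C→{A}, E→∅, F→{S, E}; union {S, A, C, E}; ε-closure = {S, A, B, C, E, F}.
Read 'b': S→{S, A, C}, A→{A, E, F}, B→∅, C→{A}, E→∅, F→{S, E}; union {S, A, C, E, F}; ε-closure = {S, A, B, C, E, F}.
Read 'b': S→{S, A, C}, A→{A, E, F}, B→∅, C→{A}, E→∅, F→{S, E}; union {S, A, C, E, F}; ε-closure = {S, A, B, C, E, F}.
Read 'a': S→{A, B, C, D}, A→{A, D}, B→{B, C}, C→{C}, E→{C, E}, F→{D}; union {A, B, C, D, E}; ε-closure = {A, B, C, D, E, F}.
Read 'b': A→{A, E, F}, B→∅, C→{A}, D→{C, E}, E→∅, F→{S, E}; union {S, A, C, E, F}; ε-closure = {S, A, B, C, E, F}.
Read 'a': S→{A, B, C, D}, A→{A, D}, B→{B, C}, C→{C}, E→{C, E}, F→{D}; union {A, B, C, D, E}; ε-closure = {A, B, C, D, E, F}.

{A, B, C, D, E, F}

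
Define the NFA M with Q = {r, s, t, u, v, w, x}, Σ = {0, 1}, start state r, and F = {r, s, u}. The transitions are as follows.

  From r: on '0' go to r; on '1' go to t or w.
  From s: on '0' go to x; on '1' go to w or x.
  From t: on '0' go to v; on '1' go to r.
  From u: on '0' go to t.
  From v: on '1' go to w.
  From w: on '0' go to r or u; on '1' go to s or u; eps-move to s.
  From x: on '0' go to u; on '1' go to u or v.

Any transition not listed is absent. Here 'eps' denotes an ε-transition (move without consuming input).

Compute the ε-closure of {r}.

Begin with {r}.
No ε-moves leave this set, so the closure equals the set itself.

{r}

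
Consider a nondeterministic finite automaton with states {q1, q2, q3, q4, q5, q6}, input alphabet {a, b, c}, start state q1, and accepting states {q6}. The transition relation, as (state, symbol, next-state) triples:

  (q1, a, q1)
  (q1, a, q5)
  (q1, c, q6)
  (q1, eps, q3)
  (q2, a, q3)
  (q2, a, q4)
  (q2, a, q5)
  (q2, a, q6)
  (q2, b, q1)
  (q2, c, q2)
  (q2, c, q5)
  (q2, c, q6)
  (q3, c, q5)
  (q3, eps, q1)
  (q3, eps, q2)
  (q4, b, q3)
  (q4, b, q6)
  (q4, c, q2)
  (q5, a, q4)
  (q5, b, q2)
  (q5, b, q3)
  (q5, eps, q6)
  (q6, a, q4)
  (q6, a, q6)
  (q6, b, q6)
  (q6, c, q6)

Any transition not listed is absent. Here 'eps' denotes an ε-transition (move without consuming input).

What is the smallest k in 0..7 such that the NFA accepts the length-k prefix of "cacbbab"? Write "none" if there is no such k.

1

Start: ε-closure({q1}) = {q1, q2, q3}.
Read 'c': q1→{q6}, q2→{q2, q5, q6}, q3→{q5}; now {q2, q5, q6}.
None of the earlier sets intersect F, but {q2, q5, q6} does.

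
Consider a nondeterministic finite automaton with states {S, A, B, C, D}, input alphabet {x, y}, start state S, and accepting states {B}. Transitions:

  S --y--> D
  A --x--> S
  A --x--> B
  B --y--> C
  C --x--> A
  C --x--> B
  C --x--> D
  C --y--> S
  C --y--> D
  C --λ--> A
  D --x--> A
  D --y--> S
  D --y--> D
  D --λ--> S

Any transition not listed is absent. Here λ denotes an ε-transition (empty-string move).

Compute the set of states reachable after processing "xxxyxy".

∅

Start in {S}.
Read 'x': S→∅; now ∅.
The set is empty and remains empty for the remaining 5 symbols.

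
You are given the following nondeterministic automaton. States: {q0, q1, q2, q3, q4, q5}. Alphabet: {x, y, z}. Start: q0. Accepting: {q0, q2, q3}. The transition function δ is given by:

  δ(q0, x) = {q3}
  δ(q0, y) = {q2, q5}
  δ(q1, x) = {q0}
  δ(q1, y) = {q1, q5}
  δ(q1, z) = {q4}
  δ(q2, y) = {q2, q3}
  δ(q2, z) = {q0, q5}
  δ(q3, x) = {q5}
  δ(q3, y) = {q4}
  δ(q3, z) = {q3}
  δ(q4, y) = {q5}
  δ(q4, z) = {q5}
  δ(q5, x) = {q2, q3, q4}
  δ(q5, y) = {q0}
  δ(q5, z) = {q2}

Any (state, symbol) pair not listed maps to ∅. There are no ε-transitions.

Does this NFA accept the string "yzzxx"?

No

Start in {q0}.
Read 'y': {q0} → {q2, q5}.
Read 'z': {q2, q5} → {q0, q2, q5}.
Read 'z': {q0, q2, q5} → {q0, q2, q5}.
Read 'x': {q0, q2, q5} → {q2, q3, q4}.
Read 'x': {q2, q3, q4} → {q5}.
The final set {q5} contains no accepting state.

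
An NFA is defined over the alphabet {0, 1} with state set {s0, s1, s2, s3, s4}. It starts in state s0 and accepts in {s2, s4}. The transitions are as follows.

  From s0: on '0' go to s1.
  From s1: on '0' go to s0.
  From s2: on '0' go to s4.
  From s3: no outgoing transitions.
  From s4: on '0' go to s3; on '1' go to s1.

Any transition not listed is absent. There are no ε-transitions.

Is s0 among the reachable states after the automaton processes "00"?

Start in {s0}.
Read '0': {s0} → {s1}.
Read '0': {s1} → {s0}.
State s0 is in {s0}.

Yes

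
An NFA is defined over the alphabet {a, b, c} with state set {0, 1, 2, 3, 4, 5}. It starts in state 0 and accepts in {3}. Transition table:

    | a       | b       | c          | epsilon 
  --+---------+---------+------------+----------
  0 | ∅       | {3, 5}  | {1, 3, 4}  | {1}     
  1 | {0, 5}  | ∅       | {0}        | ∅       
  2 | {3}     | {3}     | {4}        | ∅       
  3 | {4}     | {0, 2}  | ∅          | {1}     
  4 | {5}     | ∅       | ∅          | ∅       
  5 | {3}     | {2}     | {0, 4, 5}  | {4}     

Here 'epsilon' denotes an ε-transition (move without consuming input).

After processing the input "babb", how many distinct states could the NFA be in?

6

Start: ε-closure({0}) = {0, 1}.
Read 'b': {0, 1} → {1, 3, 4, 5}.
Read 'a': {1, 3, 4, 5} → {0, 1, 3, 4, 5}.
Read 'b': {0, 1, 3, 4, 5} → {0, 1, 2, 3, 4, 5}.
Read 'b': {0, 1, 2, 3, 4, 5} → {0, 1, 2, 3, 4, 5}.
That set has 6 states.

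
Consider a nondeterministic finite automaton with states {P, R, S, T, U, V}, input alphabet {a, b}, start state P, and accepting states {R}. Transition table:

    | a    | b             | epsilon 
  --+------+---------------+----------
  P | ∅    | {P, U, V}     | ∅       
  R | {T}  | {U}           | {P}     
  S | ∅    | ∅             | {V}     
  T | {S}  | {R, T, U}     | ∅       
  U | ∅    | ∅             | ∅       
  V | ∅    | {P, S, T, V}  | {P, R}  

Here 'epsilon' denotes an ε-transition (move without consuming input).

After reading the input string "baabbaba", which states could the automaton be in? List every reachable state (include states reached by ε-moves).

{P, R, S, T, V}

Start in {P}.
Read 'b': P→{P, U, V}; union {P, U, V}; ε-closure = {P, R, U, V}.
Read 'a': P→∅, R→{T}, U→∅, V→∅; now {T}.
Read 'a': T→{S}; union {S}; ε-closure = {P, R, S, V}.
Read 'b': P→{P, U, V}, R→{U}, S→∅, V→{P, S, T, V}; union {P, S, T, U, V}; ε-closure = {P, R, S, T, U, V}.
Read 'b': P→{P, U, V}, R→{U}, S→∅, T→{R, T, U}, U→∅, V→{P, S, T, V}; now {P, R, S, T, U, V}.
Read 'a': P→∅, R→{T}, S→∅, T→{S}, U→∅, V→∅; union {S, T}; ε-closure = {P, R, S, T, V}.
Read 'b': P→{P, U, V}, R→{U}, S→∅, T→{R, T, U}, V→{P, S, T, V}; now {P, R, S, T, U, V}.
Read 'a': P→∅, R→{T}, S→∅, T→{S}, U→∅, V→∅; union {S, T}; ε-closure = {P, R, S, T, V}.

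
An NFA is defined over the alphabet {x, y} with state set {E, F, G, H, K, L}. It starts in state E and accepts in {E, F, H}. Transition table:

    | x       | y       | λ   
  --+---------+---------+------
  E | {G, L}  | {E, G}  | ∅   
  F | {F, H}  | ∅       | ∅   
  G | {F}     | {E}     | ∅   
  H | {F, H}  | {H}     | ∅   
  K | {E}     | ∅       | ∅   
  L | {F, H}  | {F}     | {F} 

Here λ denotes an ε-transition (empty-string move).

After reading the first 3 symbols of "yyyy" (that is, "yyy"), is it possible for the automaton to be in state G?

Yes

Start in {E}.
Read 'y': E→{E, G}; now {E, G}.
Read 'y': E→{E, G}, G→{E}; now {E, G}.
Read 'y': E→{E, G}, G→{E}; now {E, G}.
State G is in {E, G}.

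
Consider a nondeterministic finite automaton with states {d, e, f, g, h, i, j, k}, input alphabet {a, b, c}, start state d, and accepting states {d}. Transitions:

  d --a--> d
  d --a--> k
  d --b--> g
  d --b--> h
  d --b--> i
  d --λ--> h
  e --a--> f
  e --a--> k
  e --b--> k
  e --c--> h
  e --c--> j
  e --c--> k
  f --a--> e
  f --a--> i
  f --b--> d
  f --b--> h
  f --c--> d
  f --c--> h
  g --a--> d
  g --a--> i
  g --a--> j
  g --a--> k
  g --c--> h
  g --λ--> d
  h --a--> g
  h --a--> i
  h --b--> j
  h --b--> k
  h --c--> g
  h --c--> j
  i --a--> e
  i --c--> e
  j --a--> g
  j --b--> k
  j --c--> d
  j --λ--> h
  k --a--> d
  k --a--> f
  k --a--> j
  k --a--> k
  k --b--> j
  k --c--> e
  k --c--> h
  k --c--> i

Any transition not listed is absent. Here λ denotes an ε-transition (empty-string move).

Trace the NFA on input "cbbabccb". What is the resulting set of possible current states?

Start: ε-closure({d}) = {d, h}.
Read 'c': d→∅, h→{g, j}; union {g, j}; ε-closure = {d, g, h, j}.
Read 'b': d→{g, h, i}, g→∅, h→{j, k}, j→{k}; union {g, h, i, j, k}; ε-closure = {d, g, h, i, j, k}.
Read 'b': d→{g, h, i}, g→∅, h→{j, k}, i→∅, j→{k}, k→{j}; union {g, h, i, j, k}; ε-closure = {d, g, h, i, j, k}.
Read 'a': d→{d, k}, g→{d, i, j, k}, h→{g, i}, i→{e}, j→{g}, k→{d, f, j, k}; union {d, e, f, g, i, j, k}; ε-closure = {d, e, f, g, h, i, j, k}.
Read 'b': d→{g, h, i}, e→{k}, f→{d, h}, g→∅, h→{j, k}, i→∅, j→{k}, k→{j}; now {d, g, h, i, j, k}.
Read 'c': d→∅, g→{h}, h→{g, j}, i→{e}, j→{d}, k→{e, h, i}; now {d, e, g, h, i, j}.
Read 'c': d→∅, e→{h, j, k}, g→{h}, h→{g, j}, i→{e}, j→{d}; now {d, e, g, h, j, k}.
Read 'b': d→{g, h, i}, e→{k}, g→∅, h→{j, k}, j→{k}, k→{j}; union {g, h, i, j, k}; ε-closure = {d, g, h, i, j, k}.

{d, g, h, i, j, k}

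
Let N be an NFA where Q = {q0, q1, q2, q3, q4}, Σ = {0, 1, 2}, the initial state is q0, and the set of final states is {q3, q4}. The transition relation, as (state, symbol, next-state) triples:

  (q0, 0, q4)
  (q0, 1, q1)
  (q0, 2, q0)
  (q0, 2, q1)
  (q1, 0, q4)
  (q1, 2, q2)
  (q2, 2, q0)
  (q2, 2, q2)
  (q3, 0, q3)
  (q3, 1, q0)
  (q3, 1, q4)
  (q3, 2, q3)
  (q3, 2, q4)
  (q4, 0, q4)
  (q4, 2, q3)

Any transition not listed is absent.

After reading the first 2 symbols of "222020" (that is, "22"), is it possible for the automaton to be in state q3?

Start in {q0}.
Read '2': q0→{q0, q1}; now {q0, q1}.
Read '2': q0→{q0, q1}, q1→{q2}; now {q0, q1, q2}.
State q3 is not in {q0, q1, q2}.

No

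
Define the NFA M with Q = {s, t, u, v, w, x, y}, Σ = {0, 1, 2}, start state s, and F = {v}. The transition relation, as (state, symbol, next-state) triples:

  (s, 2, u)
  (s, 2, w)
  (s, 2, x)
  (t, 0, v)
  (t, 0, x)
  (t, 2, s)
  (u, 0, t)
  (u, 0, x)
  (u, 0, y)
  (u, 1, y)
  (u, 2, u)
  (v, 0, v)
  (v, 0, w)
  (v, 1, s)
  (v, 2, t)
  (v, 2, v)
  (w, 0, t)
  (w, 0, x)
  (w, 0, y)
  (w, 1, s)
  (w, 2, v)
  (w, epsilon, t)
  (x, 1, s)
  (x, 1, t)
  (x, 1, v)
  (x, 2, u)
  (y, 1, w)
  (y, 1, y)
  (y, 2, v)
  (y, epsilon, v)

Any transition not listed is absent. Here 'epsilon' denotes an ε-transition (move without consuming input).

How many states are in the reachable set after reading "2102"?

4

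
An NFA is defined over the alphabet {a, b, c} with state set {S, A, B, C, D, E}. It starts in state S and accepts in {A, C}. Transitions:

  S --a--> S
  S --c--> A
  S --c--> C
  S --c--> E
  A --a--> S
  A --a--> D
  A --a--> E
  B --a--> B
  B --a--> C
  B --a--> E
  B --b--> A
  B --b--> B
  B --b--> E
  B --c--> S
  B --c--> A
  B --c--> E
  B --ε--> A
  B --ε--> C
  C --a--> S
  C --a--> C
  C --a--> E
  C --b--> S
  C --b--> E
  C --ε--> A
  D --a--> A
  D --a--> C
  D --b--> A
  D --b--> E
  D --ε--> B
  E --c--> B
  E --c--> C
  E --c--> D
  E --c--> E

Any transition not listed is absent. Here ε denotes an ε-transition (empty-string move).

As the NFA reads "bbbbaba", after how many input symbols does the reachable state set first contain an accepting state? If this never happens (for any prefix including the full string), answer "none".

Start in {S}.
Read 'b': S→∅; now ∅.
The set is empty and remains empty for the remaining 6 symbols.
No reachable set along the way intersects F.

none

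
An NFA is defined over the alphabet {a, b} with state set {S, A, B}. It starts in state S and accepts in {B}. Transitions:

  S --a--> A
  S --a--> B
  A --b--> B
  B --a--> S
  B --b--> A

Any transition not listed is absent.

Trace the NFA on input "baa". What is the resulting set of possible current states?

∅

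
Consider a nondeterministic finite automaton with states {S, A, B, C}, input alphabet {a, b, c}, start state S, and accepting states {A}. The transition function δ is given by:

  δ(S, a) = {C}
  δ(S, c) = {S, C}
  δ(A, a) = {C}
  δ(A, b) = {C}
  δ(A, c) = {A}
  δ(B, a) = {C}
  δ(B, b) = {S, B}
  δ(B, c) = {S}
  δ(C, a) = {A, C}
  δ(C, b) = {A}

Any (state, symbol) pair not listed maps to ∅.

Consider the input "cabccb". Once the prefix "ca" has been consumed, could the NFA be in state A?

Yes

Start in {S}.
Read 'c': {S} → {S, C}.
Read 'a': {S, C} → {A, C}.
State A is in {A, C}.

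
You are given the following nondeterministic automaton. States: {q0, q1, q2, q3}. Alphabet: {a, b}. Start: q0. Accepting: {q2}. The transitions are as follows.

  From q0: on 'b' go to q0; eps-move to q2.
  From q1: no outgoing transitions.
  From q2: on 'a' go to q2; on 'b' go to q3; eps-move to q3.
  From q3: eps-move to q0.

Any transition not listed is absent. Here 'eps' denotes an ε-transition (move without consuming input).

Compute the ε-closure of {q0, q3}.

Begin with {q0, q3}.
ε-move q0 → q2; add q2.

{q0, q2, q3}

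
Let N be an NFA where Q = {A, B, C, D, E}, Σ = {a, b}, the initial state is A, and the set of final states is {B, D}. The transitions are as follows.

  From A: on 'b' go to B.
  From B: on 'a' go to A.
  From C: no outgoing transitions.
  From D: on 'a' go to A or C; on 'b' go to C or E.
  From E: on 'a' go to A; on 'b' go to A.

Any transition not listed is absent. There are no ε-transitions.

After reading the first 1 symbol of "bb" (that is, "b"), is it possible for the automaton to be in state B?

Yes

Start in {A}.
Read 'b': A→{B}; now {B}.
State B is in {B}.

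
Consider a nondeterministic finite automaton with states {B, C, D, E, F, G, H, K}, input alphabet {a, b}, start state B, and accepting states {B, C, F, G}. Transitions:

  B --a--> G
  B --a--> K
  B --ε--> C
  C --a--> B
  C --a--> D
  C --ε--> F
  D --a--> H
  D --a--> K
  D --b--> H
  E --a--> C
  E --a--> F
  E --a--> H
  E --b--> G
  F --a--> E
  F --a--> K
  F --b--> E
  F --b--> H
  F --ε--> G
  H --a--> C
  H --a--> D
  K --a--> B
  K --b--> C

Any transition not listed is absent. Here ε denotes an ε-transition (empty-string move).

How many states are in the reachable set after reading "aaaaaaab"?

5

Start: ε-closure({B}) = {B, C, F, G}.
Read 'a': {B, C, F, G} → {B, C, D, E, F, G, K}.
Read 'a': {B, C, D, E, F, G, K} → {B, C, D, E, F, G, H, K}.
Read 'a': {B, C, D, E, F, G, H, K} → {B, C, D, E, F, G, H, K}.
Read 'a': {B, C, D, E, F, G, H, K} → {B, C, D, E, F, G, H, K}.
Read 'a': {B, C, D, E, F, G, H, K} → {B, C, D, E, F, G, H, K}.
Read 'a': {B, C, D, E, F, G, H, K} → {B, C, D, E, F, G, H, K}.
Read 'a': {B, C, D, E, F, G, H, K} → {B, C, D, E, F, G, H, K}.
Read 'b': {B, C, D, E, F, G, H, K} → {C, E, F, G, H}.
That set has 5 states.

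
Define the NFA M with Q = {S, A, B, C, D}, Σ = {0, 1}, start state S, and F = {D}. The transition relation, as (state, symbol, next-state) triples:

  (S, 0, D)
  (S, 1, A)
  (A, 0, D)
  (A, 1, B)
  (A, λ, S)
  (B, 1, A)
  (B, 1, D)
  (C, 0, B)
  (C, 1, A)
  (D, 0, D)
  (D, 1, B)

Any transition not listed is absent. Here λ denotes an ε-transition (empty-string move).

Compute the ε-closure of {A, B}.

{S, A, B}

Begin with {A, B}.
ε-move A → S; add S.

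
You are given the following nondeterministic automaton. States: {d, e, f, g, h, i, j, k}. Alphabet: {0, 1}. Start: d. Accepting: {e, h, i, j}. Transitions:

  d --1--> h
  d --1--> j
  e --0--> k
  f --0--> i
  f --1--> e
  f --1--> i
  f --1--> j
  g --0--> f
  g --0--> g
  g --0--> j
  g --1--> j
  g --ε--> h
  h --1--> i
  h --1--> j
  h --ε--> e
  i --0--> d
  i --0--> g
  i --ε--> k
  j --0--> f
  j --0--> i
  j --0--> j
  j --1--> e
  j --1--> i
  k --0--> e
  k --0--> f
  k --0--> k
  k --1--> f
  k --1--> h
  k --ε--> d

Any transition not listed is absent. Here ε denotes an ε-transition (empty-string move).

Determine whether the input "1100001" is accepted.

Yes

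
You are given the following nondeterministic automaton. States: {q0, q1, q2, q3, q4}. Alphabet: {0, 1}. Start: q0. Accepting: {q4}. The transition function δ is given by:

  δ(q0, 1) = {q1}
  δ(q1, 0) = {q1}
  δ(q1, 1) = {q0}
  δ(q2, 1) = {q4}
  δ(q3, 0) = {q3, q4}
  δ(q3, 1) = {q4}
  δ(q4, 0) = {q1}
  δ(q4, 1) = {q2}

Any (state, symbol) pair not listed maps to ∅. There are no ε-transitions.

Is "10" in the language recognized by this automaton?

Start in {q0}.
Read '1': {q0} → {q1}.
Read '0': {q1} → {q1}.
The final set {q1} contains no accepting state.

No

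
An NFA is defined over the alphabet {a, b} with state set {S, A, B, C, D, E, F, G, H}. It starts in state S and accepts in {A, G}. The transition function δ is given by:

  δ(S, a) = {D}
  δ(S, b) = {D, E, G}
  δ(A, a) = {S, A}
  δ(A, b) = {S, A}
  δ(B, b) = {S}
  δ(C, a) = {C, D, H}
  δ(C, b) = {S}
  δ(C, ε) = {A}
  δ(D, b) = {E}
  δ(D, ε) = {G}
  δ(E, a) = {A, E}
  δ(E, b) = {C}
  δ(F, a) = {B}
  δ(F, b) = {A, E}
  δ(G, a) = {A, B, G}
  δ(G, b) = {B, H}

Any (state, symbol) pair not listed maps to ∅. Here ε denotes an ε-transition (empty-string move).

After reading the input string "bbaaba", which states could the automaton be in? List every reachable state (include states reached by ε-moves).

{S, A, B, C, D, E, G, H}

Start in {S}.
Read 'b': S→{D, E, G}; now {D, E, G}.
Read 'b': D→{E}, E→{C}, G→{B, H}; union {B, C, E, H}; ε-closure = {A, B, C, E, H}.
Read 'a': A→{S, A}, B→∅, C→{C, D, H}, E→{A, E}, H→∅; union {S, A, C, D, E, H}; ε-closure = {S, A, C, D, E, G, H}.
Read 'a': S→{D}, A→{S, A}, C→{C, D, H}, D→∅, E→{A, E}, G→{A, B, G}, H→∅; now {S, A, B, C, D, E, G, H}.
Read 'b': S→{D, E, G}, A→{S, A}, B→{S}, C→{S}, D→{E}, E→{C}, G→{B, H}, H→∅; now {S, A, B, C, D, E, G, H}.
Read 'a': S→{D}, A→{S, A}, B→∅, C→{C, D, H}, D→∅, E→{A, E}, G→{A, B, G}, H→∅; now {S, A, B, C, D, E, G, H}.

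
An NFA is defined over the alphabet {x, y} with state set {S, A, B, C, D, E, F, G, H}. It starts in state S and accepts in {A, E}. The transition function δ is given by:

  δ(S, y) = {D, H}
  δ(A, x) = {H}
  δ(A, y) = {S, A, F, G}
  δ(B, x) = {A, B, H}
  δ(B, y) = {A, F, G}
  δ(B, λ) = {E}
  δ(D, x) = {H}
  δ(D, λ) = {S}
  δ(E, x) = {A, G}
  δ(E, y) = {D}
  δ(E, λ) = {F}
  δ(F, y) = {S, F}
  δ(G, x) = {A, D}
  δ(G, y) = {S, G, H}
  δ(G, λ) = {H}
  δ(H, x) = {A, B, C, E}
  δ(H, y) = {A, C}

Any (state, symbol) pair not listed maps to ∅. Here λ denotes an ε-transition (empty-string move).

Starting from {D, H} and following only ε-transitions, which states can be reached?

{S, D, H}

Begin with {D, H}.
ε-move D → S; add S.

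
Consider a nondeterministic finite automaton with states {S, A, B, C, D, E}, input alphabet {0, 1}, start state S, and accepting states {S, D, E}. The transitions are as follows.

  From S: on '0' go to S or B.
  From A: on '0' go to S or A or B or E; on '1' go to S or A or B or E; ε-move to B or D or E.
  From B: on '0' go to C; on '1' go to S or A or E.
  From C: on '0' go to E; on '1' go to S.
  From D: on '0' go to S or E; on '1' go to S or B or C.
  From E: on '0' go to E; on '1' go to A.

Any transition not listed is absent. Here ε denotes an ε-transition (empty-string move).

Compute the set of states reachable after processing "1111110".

Start in {S}.
Read '1': S→∅; now ∅.
The set is empty and remains empty for the remaining 6 symbols.

∅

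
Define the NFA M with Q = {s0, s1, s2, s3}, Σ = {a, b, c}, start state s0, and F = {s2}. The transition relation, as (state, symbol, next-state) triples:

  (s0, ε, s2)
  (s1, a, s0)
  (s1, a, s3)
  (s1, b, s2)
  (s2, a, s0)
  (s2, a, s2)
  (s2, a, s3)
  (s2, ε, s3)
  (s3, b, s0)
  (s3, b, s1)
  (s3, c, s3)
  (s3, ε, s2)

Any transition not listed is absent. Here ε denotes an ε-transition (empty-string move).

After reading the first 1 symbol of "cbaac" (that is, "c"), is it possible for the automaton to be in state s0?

Start: ε-closure({s0}) = {s0, s2, s3}.
Read 'c': s0→∅, s2→∅, s3→{s3}; union {s3}; ε-closure = {s2, s3}.
State s0 is not in {s2, s3}.

No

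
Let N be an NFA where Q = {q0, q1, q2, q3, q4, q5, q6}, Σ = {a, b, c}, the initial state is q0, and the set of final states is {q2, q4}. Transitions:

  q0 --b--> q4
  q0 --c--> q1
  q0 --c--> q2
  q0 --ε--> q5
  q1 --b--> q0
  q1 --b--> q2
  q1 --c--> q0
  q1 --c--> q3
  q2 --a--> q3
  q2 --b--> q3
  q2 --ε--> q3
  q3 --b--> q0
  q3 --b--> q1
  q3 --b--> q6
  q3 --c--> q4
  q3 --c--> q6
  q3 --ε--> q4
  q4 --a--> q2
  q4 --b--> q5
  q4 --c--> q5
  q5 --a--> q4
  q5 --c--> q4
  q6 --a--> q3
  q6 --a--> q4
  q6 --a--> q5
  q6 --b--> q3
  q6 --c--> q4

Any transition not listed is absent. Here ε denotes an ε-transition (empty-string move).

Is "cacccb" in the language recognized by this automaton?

No

Start: ε-closure({q0}) = {q0, q5}.
Read 'c': {q0, q5} → {q1, q2, q3, q4}.
Read 'a': {q1, q2, q3, q4} → {q2, q3, q4}.
Read 'c': {q2, q3, q4} → {q4, q5, q6}.
Read 'c': {q4, q5, q6} → {q4, q5}.
Read 'c': {q4, q5} → {q4, q5}.
Read 'b': {q4, q5} → {q5}.
The final set {q5} contains no accepting state.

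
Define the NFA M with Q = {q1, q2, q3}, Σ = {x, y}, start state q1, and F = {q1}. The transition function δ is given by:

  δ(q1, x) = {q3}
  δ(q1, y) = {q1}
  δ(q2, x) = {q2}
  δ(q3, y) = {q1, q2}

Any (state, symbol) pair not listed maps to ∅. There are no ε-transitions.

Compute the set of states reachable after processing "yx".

Start in {q1}.
Read 'y': q1→{q1}; now {q1}.
Read 'x': q1→{q3}; now {q3}.

{q3}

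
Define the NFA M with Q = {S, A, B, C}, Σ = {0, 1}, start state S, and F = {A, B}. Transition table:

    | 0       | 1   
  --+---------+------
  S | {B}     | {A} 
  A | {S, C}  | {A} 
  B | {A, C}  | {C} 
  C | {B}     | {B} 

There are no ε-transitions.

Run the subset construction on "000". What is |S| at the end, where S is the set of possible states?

3

Start in {S}.
Read '0': S→{B}; now {B}.
Read '0': B→{A, C}; now {A, C}.
Read '0': A→{S, C}, C→{B}; now {S, B, C}.
That set has 3 states.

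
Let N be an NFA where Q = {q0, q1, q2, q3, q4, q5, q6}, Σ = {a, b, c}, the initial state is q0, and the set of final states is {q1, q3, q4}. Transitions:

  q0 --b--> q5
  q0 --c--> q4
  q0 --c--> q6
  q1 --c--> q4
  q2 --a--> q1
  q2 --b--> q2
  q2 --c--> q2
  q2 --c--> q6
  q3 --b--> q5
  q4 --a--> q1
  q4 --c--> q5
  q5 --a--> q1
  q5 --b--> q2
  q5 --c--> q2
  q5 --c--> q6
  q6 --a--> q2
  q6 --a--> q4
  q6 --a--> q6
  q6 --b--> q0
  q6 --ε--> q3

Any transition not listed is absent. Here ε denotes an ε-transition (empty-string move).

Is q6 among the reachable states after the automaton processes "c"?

Yes

Start in {q0}.
Read 'c': q0→{q4, q6}; union {q4, q6}; ε-closure = {q3, q4, q6}.
State q6 is in {q3, q4, q6}.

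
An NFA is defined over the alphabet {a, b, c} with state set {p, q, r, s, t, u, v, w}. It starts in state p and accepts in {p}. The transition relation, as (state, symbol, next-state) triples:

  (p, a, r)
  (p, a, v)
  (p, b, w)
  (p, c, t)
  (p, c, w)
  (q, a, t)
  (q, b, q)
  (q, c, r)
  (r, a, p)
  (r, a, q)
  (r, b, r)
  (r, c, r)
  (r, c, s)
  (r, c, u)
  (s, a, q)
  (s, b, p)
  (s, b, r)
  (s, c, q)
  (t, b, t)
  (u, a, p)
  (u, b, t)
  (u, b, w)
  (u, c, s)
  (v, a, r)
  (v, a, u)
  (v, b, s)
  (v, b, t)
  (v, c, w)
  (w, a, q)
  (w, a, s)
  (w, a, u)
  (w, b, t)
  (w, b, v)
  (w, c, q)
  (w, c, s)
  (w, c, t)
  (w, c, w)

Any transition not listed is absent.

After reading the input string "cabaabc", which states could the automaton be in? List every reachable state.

{q, r, s, t, u, w}

Start in {p}.
Read 'c': p→{t, w}; now {t, w}.
Read 'a': t→∅, w→{q, s, u}; now {q, s, u}.
Read 'b': q→{q}, s→{p, r}, u→{t, w}; now {p, q, r, t, w}.
Read 'a': p→{r, v}, q→{t}, r→{p, q}, t→∅, w→{q, s, u}; now {p, q, r, s, t, u, v}.
Read 'a': p→{r, v}, q→{t}, r→{p, q}, s→{q}, t→∅, u→{p}, v→{r, u}; now {p, q, r, t, u, v}.
Read 'b': p→{w}, q→{q}, r→{r}, t→{t}, u→{t, w}, v→{s, t}; now {q, r, s, t, w}.
Read 'c': q→{r}, r→{r, s, u}, s→{q}, t→∅, w→{q, s, t, w}; now {q, r, s, t, u, w}.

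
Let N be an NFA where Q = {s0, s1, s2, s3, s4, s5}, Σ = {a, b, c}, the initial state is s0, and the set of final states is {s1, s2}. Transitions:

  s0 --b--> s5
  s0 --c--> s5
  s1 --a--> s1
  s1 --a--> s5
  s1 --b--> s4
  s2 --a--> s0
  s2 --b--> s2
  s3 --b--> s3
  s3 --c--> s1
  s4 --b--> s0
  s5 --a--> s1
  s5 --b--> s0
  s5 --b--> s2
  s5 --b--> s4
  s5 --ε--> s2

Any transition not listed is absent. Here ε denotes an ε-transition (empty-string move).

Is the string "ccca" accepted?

No

Start in {s0}.
Read 'c': s0→{s5}; union {s5}; ε-closure = {s2, s5}.
Read 'c': s2→∅, s5→∅; now ∅.
The set is empty and remains empty for the remaining 2 symbols.
The final set ∅ contains no accepting state.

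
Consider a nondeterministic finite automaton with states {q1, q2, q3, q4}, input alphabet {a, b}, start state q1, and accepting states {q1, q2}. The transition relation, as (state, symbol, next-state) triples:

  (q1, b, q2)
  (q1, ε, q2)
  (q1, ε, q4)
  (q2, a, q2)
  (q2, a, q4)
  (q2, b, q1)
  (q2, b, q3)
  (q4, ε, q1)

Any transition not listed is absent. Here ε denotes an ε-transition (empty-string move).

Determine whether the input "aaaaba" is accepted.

Start: ε-closure({q1}) = {q1, q2, q4}.
Read 'a': q1→∅, q2→{q2, q4}, q4→∅; union {q2, q4}; ε-closure = {q1, q2, q4}.
Read 'a': q1→∅, q2→{q2, q4}, q4→∅; union {q2, q4}; ε-closure = {q1, q2, q4}.
Read 'a': q1→∅, q2→{q2, q4}, q4→∅; union {q2, q4}; ε-closure = {q1, q2, q4}.
Read 'a': q1→∅, q2→{q2, q4}, q4→∅; union {q2, q4}; ε-closure = {q1, q2, q4}.
Read 'b': q1→{q2}, q2→{q1, q3}, q4→∅; union {q1, q2, q3}; ε-closure = {q1, q2, q3, q4}.
Read 'a': q1→∅, q2→{q2, q4}, q3→∅, q4→∅; union {q2, q4}; ε-closure = {q1, q2, q4}.
The final set {q1, q2, q4} contains the accepting states q1, q2.

Yes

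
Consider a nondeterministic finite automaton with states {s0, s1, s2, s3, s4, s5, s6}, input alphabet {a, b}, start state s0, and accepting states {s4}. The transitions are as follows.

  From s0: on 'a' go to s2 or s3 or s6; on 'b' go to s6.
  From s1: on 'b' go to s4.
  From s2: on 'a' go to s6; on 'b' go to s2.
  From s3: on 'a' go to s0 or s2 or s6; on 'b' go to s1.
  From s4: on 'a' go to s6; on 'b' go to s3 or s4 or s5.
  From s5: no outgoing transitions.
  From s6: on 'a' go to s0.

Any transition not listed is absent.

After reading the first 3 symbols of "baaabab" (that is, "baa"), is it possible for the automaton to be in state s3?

Start in {s0}.
Read 'b': {s0} → {s6}.
Read 'a': {s6} → {s0}.
Read 'a': {s0} → {s2, s3, s6}.
State s3 is in {s2, s3, s6}.

Yes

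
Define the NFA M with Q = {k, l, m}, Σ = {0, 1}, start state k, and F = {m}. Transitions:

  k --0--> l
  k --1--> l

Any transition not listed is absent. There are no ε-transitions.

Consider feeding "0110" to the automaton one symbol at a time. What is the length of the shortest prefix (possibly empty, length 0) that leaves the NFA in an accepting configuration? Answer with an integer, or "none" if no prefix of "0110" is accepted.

Start in {k}.
Read '0': k→{l}; now {l}.
Read '1': l→∅; now ∅.
The set is empty and remains empty for the remaining 2 symbols.
No reachable set along the way intersects F.

none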